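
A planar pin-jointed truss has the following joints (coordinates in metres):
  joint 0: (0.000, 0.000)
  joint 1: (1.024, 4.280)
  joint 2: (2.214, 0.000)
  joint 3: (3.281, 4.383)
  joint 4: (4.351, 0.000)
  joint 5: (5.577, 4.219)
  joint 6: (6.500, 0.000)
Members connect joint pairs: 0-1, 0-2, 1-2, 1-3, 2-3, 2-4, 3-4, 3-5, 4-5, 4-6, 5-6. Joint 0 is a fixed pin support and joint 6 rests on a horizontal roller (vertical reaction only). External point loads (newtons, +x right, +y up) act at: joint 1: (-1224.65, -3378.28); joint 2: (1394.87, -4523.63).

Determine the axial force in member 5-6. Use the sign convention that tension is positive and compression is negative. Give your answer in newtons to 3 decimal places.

N=7 nodes, M=11 members, R=3 reactions → 2N=14, M+R=14
member 0 (0-1): L=4.4008, (cx,cy)=(0.2327,0.9726)
member 1 (0-2): L=2.2140, (cx,cy)=(1.0000,0.0000)
member 2 (1-2): L=4.4424, (cx,cy)=(0.2679,-0.9635)
member 3 (1-3): L=2.2593, (cx,cy)=(0.9990,0.0456)
member 4 (2-3): L=4.5110, (cx,cy)=(0.2365,0.9716)
member 5 (2-4): L=2.1370, (cx,cy)=(1.0000,0.0000)
member 6 (3-4): L=4.5117, (cx,cy)=(0.2372,-0.9715)
member 7 (3-5): L=2.3018, (cx,cy)=(0.9975,-0.0712)
member 8 (4-5): L=4.3935, (cx,cy)=(0.2790,0.9603)
member 9 (4-6): L=2.1490, (cx,cy)=(1.0000,0.0000)
member 10 (5-6): L=4.3188, (cx,cy)=(0.2137,-0.9769)
solve A·x = −loads:
  F[0-1] = -6822.5323 N (compression)
  F[0-2] = +1757.7234 N (tension)
  F[1-2] = +3321.2068 N (tension)
  F[1-3] = -1253.8287 N (compression)
  F[2-3] = +1362.4640 N (tension)
  F[2-4] = +930.2580 N (tension)
  F[3-4] = -1257.3669 N (compression)
  F[3-5] = -633.6709 N (compression)
  F[4-5] = +1272.0230 N (tension)
  F[4-6] = +277.1061 N (tension)
  F[5-6] = -1296.5994 N (compression)
  Rx@0 = -170.2200 N
  Ry@0 = +6635.2679 N
  Ry@6 = +1266.6421 N

-1296.599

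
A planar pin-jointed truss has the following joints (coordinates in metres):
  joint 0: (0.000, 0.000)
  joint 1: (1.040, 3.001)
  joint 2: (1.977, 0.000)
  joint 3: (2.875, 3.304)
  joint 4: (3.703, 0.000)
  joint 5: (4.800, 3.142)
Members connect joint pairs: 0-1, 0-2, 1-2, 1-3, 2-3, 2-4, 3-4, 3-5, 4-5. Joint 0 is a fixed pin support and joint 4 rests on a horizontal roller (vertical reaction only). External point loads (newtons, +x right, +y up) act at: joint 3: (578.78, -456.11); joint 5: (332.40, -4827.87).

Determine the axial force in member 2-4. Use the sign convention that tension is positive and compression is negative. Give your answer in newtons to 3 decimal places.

N=6 nodes, M=9 members, R=3 reactions → 2N=12, M+R=12
member 0 (0-1): L=3.1761, (cx,cy)=(0.3274,0.9449)
member 1 (0-2): L=1.9770, (cx,cy)=(1.0000,0.0000)
member 2 (1-2): L=3.1439, (cx,cy)=(0.2980,-0.9546)
member 3 (1-3): L=1.8598, (cx,cy)=(0.9866,0.1629)
member 4 (2-3): L=3.4239, (cx,cy)=(0.2623,0.9650)
member 5 (2-4): L=1.7260, (cx,cy)=(1.0000,0.0000)
member 6 (3-4): L=3.4062, (cx,cy)=(0.2431,-0.9700)
member 7 (3-5): L=1.9318, (cx,cy)=(0.9965,-0.0839)
member 8 (4-5): L=3.3280, (cx,cy)=(0.3296,0.9441)
solve A·x = −loads:
  F[0-1] = +2250.7956 N (tension)
  F[0-2] = +174.1665 N (tension)
  F[1-2] = -1997.4879 N (compression)
  F[1-3] = +1350.3852 N (tension)
  F[2-3] = +1975.8795 N (tension)
  F[2-4] = -939.3917 N (compression)
  F[3-4] = -2832.7700 N (compression)
  F[3-5] = +1967.3345 N (tension)
  F[4-5] = -4938.9217 N (compression)
  Rx@0 = -911.1800 N
  Ry@0 = -2126.7092 N
  Ry@4 = +7410.6892 N

-939.392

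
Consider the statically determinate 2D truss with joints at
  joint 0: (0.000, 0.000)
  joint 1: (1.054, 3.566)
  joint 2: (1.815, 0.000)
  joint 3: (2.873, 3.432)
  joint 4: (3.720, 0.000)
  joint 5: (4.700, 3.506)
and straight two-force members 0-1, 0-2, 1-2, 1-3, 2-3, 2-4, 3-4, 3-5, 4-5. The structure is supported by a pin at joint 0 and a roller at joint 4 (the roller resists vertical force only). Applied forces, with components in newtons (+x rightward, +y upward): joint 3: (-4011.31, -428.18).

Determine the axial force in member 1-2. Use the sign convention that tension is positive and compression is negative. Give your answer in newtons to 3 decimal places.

4031.720

N=6 nodes, M=9 members, R=3 reactions → 2N=12, M+R=12
member 0 (0-1): L=3.7185, (cx,cy)=(0.2834,0.9590)
member 1 (0-2): L=1.8150, (cx,cy)=(1.0000,0.0000)
member 2 (1-2): L=3.6463, (cx,cy)=(0.2087,-0.9780)
member 3 (1-3): L=1.8239, (cx,cy)=(0.9973,-0.0735)
member 4 (2-3): L=3.5914, (cx,cy)=(0.2946,0.9556)
member 5 (2-4): L=1.9050, (cx,cy)=(1.0000,0.0000)
member 6 (3-4): L=3.5350, (cx,cy)=(0.2396,-0.9709)
member 7 (3-5): L=1.8285, (cx,cy)=(0.9992,0.0405)
member 8 (4-5): L=3.6404, (cx,cy)=(0.2692,0.9631)
solve A·x = −loads:
  F[0-1] = -3960.6849 N (compression)
  F[0-2] = -2888.6645 N (compression)
  F[1-2] = +4031.7204 N (tension)
  F[1-3] = -1969.4076 N (compression)
  F[2-3] = -4126.0405 N (compression)
  F[2-4] = -831.7156 N (compression)
  F[3-4] = +3471.1832 N (tension)
  F[3-5] = +0.0000 N (tension)
  F[4-5] = -0.0000 N (compression)
  Rx@0 = +4011.3100 N
  Ry@0 = +3798.2485 N
  Ry@4 = -3370.0685 N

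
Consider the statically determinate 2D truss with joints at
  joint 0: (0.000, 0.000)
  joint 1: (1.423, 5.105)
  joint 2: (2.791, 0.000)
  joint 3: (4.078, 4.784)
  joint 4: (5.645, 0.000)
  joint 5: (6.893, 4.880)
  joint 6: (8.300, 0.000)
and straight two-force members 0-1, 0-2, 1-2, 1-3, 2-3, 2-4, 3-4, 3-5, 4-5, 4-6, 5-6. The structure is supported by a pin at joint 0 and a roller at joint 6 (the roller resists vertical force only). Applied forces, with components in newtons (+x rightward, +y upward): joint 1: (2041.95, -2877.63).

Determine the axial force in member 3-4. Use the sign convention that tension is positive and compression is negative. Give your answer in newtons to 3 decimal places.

N=7 nodes, M=11 members, R=3 reactions → 2N=14, M+R=14
member 0 (0-1): L=5.2996, (cx,cy)=(0.2685,0.9633)
member 1 (0-2): L=2.7910, (cx,cy)=(1.0000,0.0000)
member 2 (1-2): L=5.2851, (cx,cy)=(0.2588,-0.9659)
member 3 (1-3): L=2.6743, (cx,cy)=(0.9928,-0.1200)
member 4 (2-3): L=4.9541, (cx,cy)=(0.2598,0.9657)
member 5 (2-4): L=2.8540, (cx,cy)=(1.0000,0.0000)
member 6 (3-4): L=5.0341, (cx,cy)=(0.3113,-0.9503)
member 7 (3-5): L=2.8166, (cx,cy)=(0.9994,0.0341)
member 8 (4-5): L=5.0371, (cx,cy)=(0.2478,0.9688)
member 9 (4-6): L=2.6550, (cx,cy)=(1.0000,0.0000)
member 10 (5-6): L=5.0788, (cx,cy)=(0.2770,-0.9609)
solve A·x = −loads:
  F[0-1] = -1171.3664 N (compression)
  F[0-2] = +2356.4735 N (tension)
  F[1-2] = -1566.8019 N (compression)
  F[1-3] = -1965.1296 N (compression)
  F[2-3] = +1567.2136 N (tension)
  F[2-4] = +1543.7833 N (tension)
  F[3-4] = -1875.1821 N (compression)
  F[3-5] = -960.6400 N (compression)
  F[4-5] = +1839.3723 N (tension)
  F[4-6] = +504.3518 N (tension)
  F[5-6] = -1820.5358 N (compression)
  Rx@0 = -2041.9500 N
  Ry@0 = +1128.3502 N
  Ry@6 = +1749.2798 N

-1875.182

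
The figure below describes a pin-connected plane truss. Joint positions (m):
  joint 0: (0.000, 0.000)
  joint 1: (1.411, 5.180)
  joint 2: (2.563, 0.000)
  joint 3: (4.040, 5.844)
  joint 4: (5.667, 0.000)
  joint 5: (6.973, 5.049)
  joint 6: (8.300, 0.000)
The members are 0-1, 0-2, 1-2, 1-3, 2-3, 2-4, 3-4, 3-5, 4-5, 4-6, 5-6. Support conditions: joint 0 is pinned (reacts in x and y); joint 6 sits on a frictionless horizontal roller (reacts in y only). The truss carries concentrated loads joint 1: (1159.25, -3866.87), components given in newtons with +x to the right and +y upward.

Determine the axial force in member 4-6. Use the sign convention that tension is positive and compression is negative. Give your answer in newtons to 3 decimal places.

N=7 nodes, M=11 members, R=3 reactions → 2N=14, M+R=14
member 0 (0-1): L=5.3687, (cx,cy)=(0.2628,0.9648)
member 1 (0-2): L=2.5630, (cx,cy)=(1.0000,0.0000)
member 2 (1-2): L=5.3066, (cx,cy)=(0.2171,-0.9762)
member 3 (1-3): L=2.7116, (cx,cy)=(0.9696,0.2449)
member 4 (2-3): L=6.0278, (cx,cy)=(0.2450,0.9695)
member 5 (2-4): L=3.1040, (cx,cy)=(1.0000,0.0000)
member 6 (3-4): L=6.0663, (cx,cy)=(0.2682,-0.9634)
member 7 (3-5): L=3.0388, (cx,cy)=(0.9652,-0.2616)
member 8 (4-5): L=5.2152, (cx,cy)=(0.2504,0.9681)
member 9 (4-6): L=2.6330, (cx,cy)=(1.0000,0.0000)
member 10 (5-6): L=5.2205, (cx,cy)=(0.2542,-0.9672)
solve A·x = −loads:
  F[0-1] = -2576.5975 N (compression)
  F[0-2] = +1836.4260 N (tension)
  F[1-2] = -1789.2399 N (compression)
  F[1-3] = -1493.4701 N (compression)
  F[2-3] = +1801.4882 N (tension)
  F[2-4] = +1006.5756 N (tension)
  F[3-4] = -1244.0334 N (compression)
  F[3-5] = -697.2013 N (compression)
  F[4-5] = +1237.8982 N (tension)
  F[4-6] = +362.9214 N (tension)
  F[5-6] = -1427.7476 N (compression)
  Rx@0 = -1159.2500 N
  Ry@0 = +2486.0184 N
  Ry@6 = +1380.8516 N

362.921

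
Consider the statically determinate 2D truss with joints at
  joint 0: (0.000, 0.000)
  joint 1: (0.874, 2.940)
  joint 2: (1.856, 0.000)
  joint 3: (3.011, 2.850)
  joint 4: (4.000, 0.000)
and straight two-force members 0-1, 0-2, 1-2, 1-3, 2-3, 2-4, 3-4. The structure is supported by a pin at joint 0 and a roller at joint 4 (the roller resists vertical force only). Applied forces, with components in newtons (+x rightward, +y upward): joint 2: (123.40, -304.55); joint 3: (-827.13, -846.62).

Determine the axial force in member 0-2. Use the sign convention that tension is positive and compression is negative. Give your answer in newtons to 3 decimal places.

N=5 nodes, M=7 members, R=3 reactions → 2N=10, M+R=10
member 0 (0-1): L=3.0672, (cx,cy)=(0.2850,0.9585)
member 1 (0-2): L=1.8560, (cx,cy)=(1.0000,0.0000)
member 2 (1-2): L=3.0997, (cx,cy)=(0.3168,-0.9485)
member 3 (1-3): L=2.1389, (cx,cy)=(0.9991,-0.0421)
member 4 (2-3): L=3.0751, (cx,cy)=(0.3756,0.9268)
member 5 (2-4): L=2.1440, (cx,cy)=(1.0000,0.0000)
member 6 (3-4): L=3.0167, (cx,cy)=(0.3278,-0.9447)
solve A·x = −loads:
  F[0-1] = -1003.4996 N (compression)
  F[0-2] = -417.7787 N (compression)
  F[1-2] = +1041.4817 N (tension)
  F[1-3] = -616.4474 N (compression)
  F[2-3] = -737.2631 N (compression)
  F[2-4] = +65.6815 N (tension)
  F[3-4] = -200.3467 N (compression)
  Rx@0 = +703.7300 N
  Ry@0 = +961.8957 N
  Ry@4 = +189.2743 N

-417.779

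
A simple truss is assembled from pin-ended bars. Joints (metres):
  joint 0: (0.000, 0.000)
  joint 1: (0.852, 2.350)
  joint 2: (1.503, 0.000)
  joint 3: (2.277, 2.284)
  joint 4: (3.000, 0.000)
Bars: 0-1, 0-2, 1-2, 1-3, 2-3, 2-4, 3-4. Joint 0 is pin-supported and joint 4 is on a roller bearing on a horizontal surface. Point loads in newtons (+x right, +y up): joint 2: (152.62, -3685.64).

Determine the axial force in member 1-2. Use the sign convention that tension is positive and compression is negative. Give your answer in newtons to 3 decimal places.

1965.664

N=5 nodes, M=7 members, R=3 reactions → 2N=10, M+R=10
member 0 (0-1): L=2.4997, (cx,cy)=(0.3408,0.9401)
member 1 (0-2): L=1.5030, (cx,cy)=(1.0000,0.0000)
member 2 (1-2): L=2.4385, (cx,cy)=(0.2670,-0.9637)
member 3 (1-3): L=1.4265, (cx,cy)=(0.9989,-0.0463)
member 4 (2-3): L=2.4116, (cx,cy)=(0.3210,0.9471)
member 5 (2-4): L=1.4970, (cx,cy)=(1.0000,0.0000)
member 6 (3-4): L=2.3957, (cx,cy)=(0.3018,-0.9534)
solve A·x = −loads:
  F[0-1] = -1956.2761 N (compression)
  F[0-2] = +819.4040 N (tension)
  F[1-2] = +1965.6645 N (tension)
  F[1-3] = -1192.8289 N (compression)
  F[2-3] = +1891.3799 N (tension)
  F[2-4] = +584.5112 N (tension)
  F[3-4] = -1936.8109 N (compression)
  Rx@0 = -152.6200 N
  Ry@0 = +1839.1344 N
  Ry@4 = +1846.5056 N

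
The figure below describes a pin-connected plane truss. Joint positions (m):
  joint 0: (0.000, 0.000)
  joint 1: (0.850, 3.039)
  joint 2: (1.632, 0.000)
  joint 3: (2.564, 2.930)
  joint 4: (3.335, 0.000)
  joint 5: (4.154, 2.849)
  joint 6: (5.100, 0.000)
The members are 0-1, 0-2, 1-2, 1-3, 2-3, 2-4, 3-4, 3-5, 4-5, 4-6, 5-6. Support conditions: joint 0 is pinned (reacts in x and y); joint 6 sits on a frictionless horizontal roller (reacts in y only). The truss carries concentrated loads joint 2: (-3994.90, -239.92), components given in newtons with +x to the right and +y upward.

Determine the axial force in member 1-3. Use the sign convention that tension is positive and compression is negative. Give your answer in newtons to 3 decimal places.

N=7 nodes, M=11 members, R=3 reactions → 2N=14, M+R=14
member 0 (0-1): L=3.1556, (cx,cy)=(0.2694,0.9630)
member 1 (0-2): L=1.6320, (cx,cy)=(1.0000,0.0000)
member 2 (1-2): L=3.1380, (cx,cy)=(0.2492,-0.9685)
member 3 (1-3): L=1.7175, (cx,cy)=(0.9980,-0.0635)
member 4 (2-3): L=3.0747, (cx,cy)=(0.3031,0.9530)
member 5 (2-4): L=1.7030, (cx,cy)=(1.0000,0.0000)
member 6 (3-4): L=3.0297, (cx,cy)=(0.2545,-0.9671)
member 7 (3-5): L=1.5921, (cx,cy)=(0.9987,-0.0509)
member 8 (4-5): L=2.9644, (cx,cy)=(0.2763,0.9611)
member 9 (4-6): L=1.7650, (cx,cy)=(1.0000,0.0000)
member 10 (5-6): L=3.0020, (cx,cy)=(0.3151,-0.9490)
solve A·x = −loads:
  F[0-1] = -169.4069 N (compression)
  F[0-2] = -3949.2686 N (compression)
  F[1-2] = +174.3091 N (tension)
  F[1-3] = -89.2497 N (compression)
  F[2-3] = +74.6209 N (tension)
  F[2-4] = +66.4505 N (tension)
  F[3-4] = -76.9186 N (compression)
  F[3-5] = -46.9372 N (compression)
  F[4-5] = +77.3989 N (tension)
  F[4-6] = +25.4927 N (tension)
  F[5-6] = -80.8961 N (compression)
  Rx@0 = +3994.9000 N
  Ry@0 = +163.1456 N
  Ry@6 = +76.7744 N

-89.250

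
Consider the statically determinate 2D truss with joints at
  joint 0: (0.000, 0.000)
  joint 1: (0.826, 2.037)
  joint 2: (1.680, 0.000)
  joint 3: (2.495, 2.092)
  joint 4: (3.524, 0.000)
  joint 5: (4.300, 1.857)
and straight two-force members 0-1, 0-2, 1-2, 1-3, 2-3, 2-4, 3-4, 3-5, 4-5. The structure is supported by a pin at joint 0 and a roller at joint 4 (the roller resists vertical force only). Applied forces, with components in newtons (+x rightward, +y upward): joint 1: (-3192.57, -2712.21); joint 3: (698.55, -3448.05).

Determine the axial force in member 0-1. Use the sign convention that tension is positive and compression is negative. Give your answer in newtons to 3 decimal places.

N=6 nodes, M=9 members, R=3 reactions → 2N=12, M+R=12
member 0 (0-1): L=2.1981, (cx,cy)=(0.3758,0.9267)
member 1 (0-2): L=1.6800, (cx,cy)=(1.0000,0.0000)
member 2 (1-2): L=2.2088, (cx,cy)=(0.3866,-0.9222)
member 3 (1-3): L=1.6699, (cx,cy)=(0.9995,0.0329)
member 4 (2-3): L=2.2451, (cx,cy)=(0.3630,0.9318)
member 5 (2-4): L=1.8440, (cx,cy)=(1.0000,0.0000)
member 6 (3-4): L=2.3314, (cx,cy)=(0.4414,-0.8973)
member 7 (3-5): L=1.8202, (cx,cy)=(0.9916,-0.1291)
member 8 (4-5): L=2.0126, (cx,cy)=(0.3856,0.9227)
solve A·x = −loads:
  F[0-1] = -4871.0444 N (compression)
  F[0-2] = -663.5837 N (compression)
  F[1-2] = +1975.1602 N (tension)
  F[1-3] = +598.7831 N (tension)
  F[2-3] = -1954.9031 N (compression)
  F[2-4] = +809.7314 N (tension)
  F[3-4] = -1834.5839 N (compression)
  F[3-5] = -0.0000 N (tension)
  F[4-5] = +0.0000 N (tension)
  Rx@0 = +2494.0200 N
  Ry@0 = +4514.0421 N
  Ry@4 = +1646.2179 N

-4871.044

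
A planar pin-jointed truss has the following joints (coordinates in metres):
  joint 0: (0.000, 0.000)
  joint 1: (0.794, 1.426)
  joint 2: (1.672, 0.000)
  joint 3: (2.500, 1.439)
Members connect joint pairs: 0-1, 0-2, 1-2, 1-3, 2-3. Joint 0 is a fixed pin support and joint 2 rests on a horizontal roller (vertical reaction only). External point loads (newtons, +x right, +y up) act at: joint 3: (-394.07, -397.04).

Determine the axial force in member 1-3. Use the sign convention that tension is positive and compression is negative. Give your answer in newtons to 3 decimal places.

N=4 nodes, M=5 members, R=3 reactions → 2N=8, M+R=8
member 0 (0-1): L=1.6321, (cx,cy)=(0.4865,0.8737)
member 1 (0-2): L=1.6720, (cx,cy)=(1.0000,0.0000)
member 2 (1-2): L=1.6746, (cx,cy)=(0.5243,-0.8515)
member 3 (1-3): L=1.7060, (cx,cy)=(1.0000,0.0076)
member 4 (2-3): L=1.6602, (cx,cy)=(0.4987,0.8668)
solve A·x = −loads:
  F[0-1] = -163.1399 N (compression)
  F[0-2] = -314.7065 N (compression)
  F[1-2] = +165.8967 N (tension)
  F[1-3] = -166.3475 N (compression)
  F[2-3] = -456.6131 N (compression)
  Rx@0 = +394.0700 N
  Ry@0 = +142.5345 N
  Ry@2 = +254.5055 N

-166.348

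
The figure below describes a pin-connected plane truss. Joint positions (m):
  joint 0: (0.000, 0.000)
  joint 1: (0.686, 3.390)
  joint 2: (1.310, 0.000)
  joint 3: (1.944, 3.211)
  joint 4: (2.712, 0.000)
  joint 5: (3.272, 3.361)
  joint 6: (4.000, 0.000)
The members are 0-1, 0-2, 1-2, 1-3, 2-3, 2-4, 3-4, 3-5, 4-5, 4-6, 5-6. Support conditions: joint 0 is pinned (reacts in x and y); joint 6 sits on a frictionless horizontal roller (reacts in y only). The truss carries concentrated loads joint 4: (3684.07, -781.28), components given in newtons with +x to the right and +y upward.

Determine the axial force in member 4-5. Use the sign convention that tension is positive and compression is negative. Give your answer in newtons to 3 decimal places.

560.701

N=7 nodes, M=11 members, R=3 reactions → 2N=14, M+R=14
member 0 (0-1): L=3.4587, (cx,cy)=(0.1983,0.9801)
member 1 (0-2): L=1.3100, (cx,cy)=(1.0000,0.0000)
member 2 (1-2): L=3.4470, (cx,cy)=(0.1810,-0.9835)
member 3 (1-3): L=1.2707, (cx,cy)=(0.9900,-0.1409)
member 4 (2-3): L=3.2730, (cx,cy)=(0.1937,0.9811)
member 5 (2-4): L=1.4020, (cx,cy)=(1.0000,0.0000)
member 6 (3-4): L=3.3016, (cx,cy)=(0.2326,-0.9726)
member 7 (3-5): L=1.3364, (cx,cy)=(0.9937,0.1122)
member 8 (4-5): L=3.4073, (cx,cy)=(0.1644,0.9864)
member 9 (4-6): L=1.2880, (cx,cy)=(1.0000,0.0000)
member 10 (5-6): L=3.4389, (cx,cy)=(0.2117,-0.9773)
solve A·x = −loads:
  F[0-1] = -256.6714 N (compression)
  F[0-2] = +3734.9781 N (tension)
  F[1-2] = +270.2419 N (tension)
  F[1-3] = -100.8354 N (compression)
  F[2-3] = -270.9080 N (compression)
  F[2-4] = +3836.3765 N (tension)
  F[3-4] = +234.6404 N (tension)
  F[3-5] = -208.2034 N (compression)
  F[4-5] = +560.7007 N (tension)
  F[4-6] = +114.7359 N (tension)
  F[5-6] = -541.9914 N (compression)
  Rx@0 = -3684.0700 N
  Ry@0 = +251.5722 N
  Ry@6 = +529.7078 N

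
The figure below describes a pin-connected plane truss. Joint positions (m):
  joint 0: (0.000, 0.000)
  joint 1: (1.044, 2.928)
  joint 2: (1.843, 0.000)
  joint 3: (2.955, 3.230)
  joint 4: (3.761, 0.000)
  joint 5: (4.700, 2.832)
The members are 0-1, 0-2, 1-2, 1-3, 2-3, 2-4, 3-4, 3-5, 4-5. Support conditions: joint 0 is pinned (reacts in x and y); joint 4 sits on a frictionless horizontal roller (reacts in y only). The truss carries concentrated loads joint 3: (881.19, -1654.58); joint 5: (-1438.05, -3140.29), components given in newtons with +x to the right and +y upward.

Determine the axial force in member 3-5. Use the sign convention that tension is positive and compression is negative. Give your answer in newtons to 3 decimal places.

N=6 nodes, M=9 members, R=3 reactions → 2N=12, M+R=12
member 0 (0-1): L=3.1086, (cx,cy)=(0.3358,0.9419)
member 1 (0-2): L=1.8430, (cx,cy)=(1.0000,0.0000)
member 2 (1-2): L=3.0351, (cx,cy)=(0.2633,-0.9647)
member 3 (1-3): L=1.9347, (cx,cy)=(0.9877,0.1561)
member 4 (2-3): L=3.4161, (cx,cy)=(0.3255,0.9455)
member 5 (2-4): L=1.9180, (cx,cy)=(1.0000,0.0000)
member 6 (3-4): L=3.3290, (cx,cy)=(0.2421,-0.9702)
member 7 (3-5): L=1.7898, (cx,cy)=(0.9750,-0.2224)
member 8 (4-5): L=2.9836, (cx,cy)=(0.3147,0.9492)
solve A·x = −loads:
  F[0-1] = +109.7591 N (tension)
  F[0-2] = -593.7223 N (compression)
  F[1-2] = -96.9449 N (compression)
  F[1-3] = +63.1579 N (tension)
  F[2-3] = +98.9126 N (tension)
  F[2-4] = -651.4419 N (compression)
  F[3-4] = -1725.1438 N (compression)
  F[3-5] = -378.4053 N (compression)
  F[4-5] = -3397.0579 N (compression)
  Rx@0 = +556.8600 N
  Ry@0 = -103.3839 N
  Ry@4 = +4898.2539 N

-378.405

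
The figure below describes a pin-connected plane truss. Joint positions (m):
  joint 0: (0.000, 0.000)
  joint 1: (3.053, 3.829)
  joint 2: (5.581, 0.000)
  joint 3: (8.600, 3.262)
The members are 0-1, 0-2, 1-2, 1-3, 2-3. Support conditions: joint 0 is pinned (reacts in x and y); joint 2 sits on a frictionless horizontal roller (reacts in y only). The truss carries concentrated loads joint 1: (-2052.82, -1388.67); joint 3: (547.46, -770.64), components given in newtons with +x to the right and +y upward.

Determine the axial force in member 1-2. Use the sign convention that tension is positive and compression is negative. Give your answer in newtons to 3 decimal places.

N=4 nodes, M=5 members, R=3 reactions → 2N=8, M+R=8
member 0 (0-1): L=4.8971, (cx,cy)=(0.6234,0.7819)
member 1 (0-2): L=5.5810, (cx,cy)=(1.0000,0.0000)
member 2 (1-2): L=4.5882, (cx,cy)=(0.5510,-0.8345)
member 3 (1-3): L=5.5759, (cx,cy)=(0.9948,-0.1017)
member 4 (2-3): L=4.4447, (cx,cy)=(0.6792,0.7339)
solve A·x = −loads:
  F[0-1] = -1663.3682 N (compression)
  F[0-2] = -468.3760 N (compression)
  F[1-2] = -246.6518 N (compression)
  F[1-3] = +1157.7357 N (tension)
  F[2-3] = -889.6306 N (compression)
  Rx@0 = +1505.3600 N
  Ry@0 = +1300.5606 N
  Ry@2 = +858.7494 N

-246.652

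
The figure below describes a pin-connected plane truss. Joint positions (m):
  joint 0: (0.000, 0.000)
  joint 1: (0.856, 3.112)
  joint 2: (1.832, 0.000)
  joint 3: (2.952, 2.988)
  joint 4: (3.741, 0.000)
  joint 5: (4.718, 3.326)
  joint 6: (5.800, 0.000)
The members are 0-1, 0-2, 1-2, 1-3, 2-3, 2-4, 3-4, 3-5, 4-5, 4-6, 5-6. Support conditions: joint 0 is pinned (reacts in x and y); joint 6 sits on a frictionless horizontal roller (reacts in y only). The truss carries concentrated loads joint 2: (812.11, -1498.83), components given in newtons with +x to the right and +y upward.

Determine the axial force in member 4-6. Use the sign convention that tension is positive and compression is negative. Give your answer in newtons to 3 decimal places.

N=7 nodes, M=11 members, R=3 reactions → 2N=14, M+R=14
member 0 (0-1): L=3.2276, (cx,cy)=(0.2652,0.9642)
member 1 (0-2): L=1.8320, (cx,cy)=(1.0000,0.0000)
member 2 (1-2): L=3.2615, (cx,cy)=(0.2993,-0.9542)
member 3 (1-3): L=2.0997, (cx,cy)=(0.9983,-0.0591)
member 4 (2-3): L=3.1910, (cx,cy)=(0.3510,0.9364)
member 5 (2-4): L=1.9090, (cx,cy)=(1.0000,0.0000)
member 6 (3-4): L=3.0904, (cx,cy)=(0.2553,-0.9669)
member 7 (3-5): L=1.7981, (cx,cy)=(0.9822,0.1880)
member 8 (4-5): L=3.4665, (cx,cy)=(0.2818,0.9595)
member 9 (4-6): L=2.0590, (cx,cy)=(1.0000,0.0000)
member 10 (5-6): L=3.4976, (cx,cy)=(0.3094,-0.9509)
solve A·x = −loads:
  F[0-1] = -1063.4905 N (compression)
  F[0-2] = +1094.1627 N (tension)
  F[1-2] = +1112.7881 N (tension)
  F[1-3] = -616.1327 N (compression)
  F[2-3] = +466.7296 N (tension)
  F[2-4] = +451.2417 N (tension)
  F[3-4] = -551.1221 N (compression)
  F[3-5] = -316.1737 N (compression)
  F[4-5] = +555.3719 N (tension)
  F[4-6] = +154.0121 N (tension)
  F[5-6] = -497.8449 N (compression)
  Rx@0 = -812.1100 N
  Ry@0 = +1025.4065 N
  Ry@6 = +473.4235 N

154.012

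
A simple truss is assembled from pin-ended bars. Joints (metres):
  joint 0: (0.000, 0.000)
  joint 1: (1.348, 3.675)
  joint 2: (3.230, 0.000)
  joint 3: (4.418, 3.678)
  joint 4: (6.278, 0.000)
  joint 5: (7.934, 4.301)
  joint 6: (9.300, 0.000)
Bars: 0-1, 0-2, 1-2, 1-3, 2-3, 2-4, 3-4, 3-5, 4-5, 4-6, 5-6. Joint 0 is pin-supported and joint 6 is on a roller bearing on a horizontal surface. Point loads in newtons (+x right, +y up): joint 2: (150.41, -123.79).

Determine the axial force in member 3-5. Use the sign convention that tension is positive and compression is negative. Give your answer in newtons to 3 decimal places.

N=7 nodes, M=11 members, R=3 reactions → 2N=14, M+R=14
member 0 (0-1): L=3.9144, (cx,cy)=(0.3444,0.9388)
member 1 (0-2): L=3.2300, (cx,cy)=(1.0000,0.0000)
member 2 (1-2): L=4.1289, (cx,cy)=(0.4558,-0.8901)
member 3 (1-3): L=3.0700, (cx,cy)=(1.0000,0.0010)
member 4 (2-3): L=3.8651, (cx,cy)=(0.3074,0.9516)
member 5 (2-4): L=3.0480, (cx,cy)=(1.0000,0.0000)
member 6 (3-4): L=4.1216, (cx,cy)=(0.4513,-0.8924)
member 7 (3-5): L=3.5708, (cx,cy)=(0.9847,0.1745)
member 8 (4-5): L=4.6088, (cx,cy)=(0.3593,0.9332)
member 9 (4-6): L=3.0220, (cx,cy)=(1.0000,0.0000)
member 10 (5-6): L=4.5127, (cx,cy)=(0.3027,-0.9531)
solve A·x = −loads:
  F[0-1] = -86.0601 N (compression)
  F[0-2] = +180.0463 N (tension)
  F[1-2] = +90.6968 N (tension)
  F[1-3] = -70.9773 N (compression)
  F[2-3] = +45.2538 N (tension)
  F[2-4] = +57.0678 N (tension)
  F[3-4] = -54.6161 N (compression)
  F[3-5] = -32.9254 N (compression)
  F[4-5] = +52.2261 N (tension)
  F[4-6] = +13.6548 N (tension)
  F[5-6] = -45.1100 N (compression)
  Rx@0 = -150.4100 N
  Ry@0 = +80.7963 N
  Ry@6 = +42.9937 N

-32.925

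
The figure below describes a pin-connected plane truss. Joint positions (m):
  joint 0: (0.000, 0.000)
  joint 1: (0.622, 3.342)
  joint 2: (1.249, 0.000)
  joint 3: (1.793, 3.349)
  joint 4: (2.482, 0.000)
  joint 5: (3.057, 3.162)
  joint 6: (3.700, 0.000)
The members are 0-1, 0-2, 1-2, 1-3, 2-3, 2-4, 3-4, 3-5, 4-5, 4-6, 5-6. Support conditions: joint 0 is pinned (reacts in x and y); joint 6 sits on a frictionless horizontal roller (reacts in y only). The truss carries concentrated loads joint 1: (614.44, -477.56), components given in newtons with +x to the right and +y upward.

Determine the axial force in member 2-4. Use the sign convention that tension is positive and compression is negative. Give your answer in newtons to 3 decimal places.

361.738

N=7 nodes, M=11 members, R=3 reactions → 2N=14, M+R=14
member 0 (0-1): L=3.3994, (cx,cy)=(0.1830,0.9831)
member 1 (0-2): L=1.2490, (cx,cy)=(1.0000,0.0000)
member 2 (1-2): L=3.4003, (cx,cy)=(0.1844,-0.9829)
member 3 (1-3): L=1.1710, (cx,cy)=(1.0000,0.0060)
member 4 (2-3): L=3.3929, (cx,cy)=(0.1603,0.9871)
member 5 (2-4): L=1.2330, (cx,cy)=(1.0000,0.0000)
member 6 (3-4): L=3.4191, (cx,cy)=(0.2015,-0.9795)
member 7 (3-5): L=1.2778, (cx,cy)=(0.9892,-0.1464)
member 8 (4-5): L=3.2139, (cx,cy)=(0.1789,0.9839)
member 9 (4-6): L=1.2180, (cx,cy)=(1.0000,0.0000)
member 10 (5-6): L=3.2267, (cx,cy)=(0.1993,-0.9799)
solve A·x = −loads:
  F[0-1] = +160.4187 N (tension)
  F[0-2] = +585.0875 N (tension)
  F[1-2] = -649.1845 N (compression)
  F[1-3] = -465.3894 N (compression)
  F[2-3] = +646.4153 N (tension)
  F[2-4] = +361.7381 N (tension)
  F[3-4] = -612.5830 N (compression)
  F[3-5] = -240.8885 N (compression)
  F[4-5] = +609.8565 N (tension)
  F[4-6] = +129.1837 N (tension)
  F[5-6] = -648.2723 N (compression)
  Rx@0 = -614.4400 N
  Ry@0 = -157.7105 N
  Ry@6 = +635.2705 N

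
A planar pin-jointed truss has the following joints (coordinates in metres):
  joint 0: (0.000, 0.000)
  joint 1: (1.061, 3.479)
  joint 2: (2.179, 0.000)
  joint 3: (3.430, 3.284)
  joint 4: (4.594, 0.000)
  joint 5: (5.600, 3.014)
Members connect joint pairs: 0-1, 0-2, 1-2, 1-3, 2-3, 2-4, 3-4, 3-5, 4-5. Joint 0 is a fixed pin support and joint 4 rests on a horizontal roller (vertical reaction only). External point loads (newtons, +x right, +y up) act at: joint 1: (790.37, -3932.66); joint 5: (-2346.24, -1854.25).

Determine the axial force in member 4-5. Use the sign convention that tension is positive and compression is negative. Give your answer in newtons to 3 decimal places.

N=6 nodes, M=9 members, R=3 reactions → 2N=12, M+R=12
member 0 (0-1): L=3.6372, (cx,cy)=(0.2917,0.9565)
member 1 (0-2): L=2.1790, (cx,cy)=(1.0000,0.0000)
member 2 (1-2): L=3.6542, (cx,cy)=(0.3059,-0.9520)
member 3 (1-3): L=2.3770, (cx,cy)=(0.9966,-0.0820)
member 4 (2-3): L=3.5142, (cx,cy)=(0.3560,0.9345)
member 5 (2-4): L=2.4150, (cx,cy)=(1.0000,0.0000)
member 6 (3-4): L=3.4842, (cx,cy)=(0.3341,-0.9425)
member 7 (3-5): L=2.1867, (cx,cy)=(0.9923,-0.1235)
member 8 (4-5): L=3.1775, (cx,cy)=(0.3166,0.9486)
solve A·x = −loads:
  F[0-1] = -3720.9512 N (compression)
  F[0-2] = -470.4366 N (compression)
  F[1-2] = -236.4312 N (compression)
  F[1-3] = -1809.5673 N (compression)
  F[2-3] = +240.8730 N (tension)
  F[2-4] = -628.5189 N (compression)
  F[3-4] = -177.3826 N (compression)
  F[3-5] = -1671.2493 N (compression)
  F[4-5] = -2172.3540 N (compression)
  Rx@0 = +1555.8700 N
  Ry@0 = +3559.1168 N
  Ry@4 = +2227.7932 N

-2172.354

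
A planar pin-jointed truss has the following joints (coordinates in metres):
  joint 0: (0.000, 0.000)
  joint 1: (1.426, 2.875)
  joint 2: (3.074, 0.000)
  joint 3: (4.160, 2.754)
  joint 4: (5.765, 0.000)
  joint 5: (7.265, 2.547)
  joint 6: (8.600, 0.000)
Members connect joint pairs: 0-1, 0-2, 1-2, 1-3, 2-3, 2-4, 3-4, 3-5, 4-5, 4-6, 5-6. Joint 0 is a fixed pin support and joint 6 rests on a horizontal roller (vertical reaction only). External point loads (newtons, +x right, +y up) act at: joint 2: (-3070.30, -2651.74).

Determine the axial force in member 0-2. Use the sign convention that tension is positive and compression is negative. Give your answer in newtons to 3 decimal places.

N=7 nodes, M=11 members, R=3 reactions → 2N=14, M+R=14
member 0 (0-1): L=3.2092, (cx,cy)=(0.4443,0.8959)
member 1 (0-2): L=3.0740, (cx,cy)=(1.0000,0.0000)
member 2 (1-2): L=3.3138, (cx,cy)=(0.4973,-0.8676)
member 3 (1-3): L=2.7367, (cx,cy)=(0.9990,-0.0442)
member 4 (2-3): L=2.9604, (cx,cy)=(0.3668,0.9303)
member 5 (2-4): L=2.6910, (cx,cy)=(1.0000,0.0000)
member 6 (3-4): L=3.1876, (cx,cy)=(0.5035,-0.8640)
member 7 (3-5): L=3.1119, (cx,cy)=(0.9978,-0.0665)
member 8 (4-5): L=2.9559, (cx,cy)=(0.5075,0.8617)
member 9 (4-6): L=2.8350, (cx,cy)=(1.0000,0.0000)
member 10 (5-6): L=2.8757, (cx,cy)=(0.4642,-0.8857)
solve A·x = −loads:
  F[0-1] = -1901.9766 N (compression)
  F[0-2] = -2225.1670 N (compression)
  F[1-2] = +2059.3357 N (tension)
  F[1-3] = -1871.0877 N (compression)
  F[2-3] = +929.9477 N (tension)
  F[2-4] = +1528.1127 N (tension)
  F[3-4] = -1018.7292 N (compression)
  F[3-5] = -1017.4157 N (compression)
  F[4-5] = +1021.4608 N (tension)
  F[4-6] = +496.8081 N (tension)
  F[5-6] = -1070.1516 N (compression)
  Rx@0 = +3070.3000 N
  Ry@0 = +1703.8971 N
  Ry@6 = +947.8429 N

-2225.167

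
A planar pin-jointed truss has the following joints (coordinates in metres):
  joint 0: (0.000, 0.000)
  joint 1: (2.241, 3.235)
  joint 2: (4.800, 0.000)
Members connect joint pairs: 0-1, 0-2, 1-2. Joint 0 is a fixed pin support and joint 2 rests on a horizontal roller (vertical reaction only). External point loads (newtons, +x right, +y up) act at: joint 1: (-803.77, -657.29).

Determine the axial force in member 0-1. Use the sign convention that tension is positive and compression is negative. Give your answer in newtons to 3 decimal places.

-1085.274

N=3 nodes, M=3 members, R=3 reactions → 2N=6, M+R=6
member 0 (0-1): L=3.9354, (cx,cy)=(0.5694,0.8220)
member 1 (0-2): L=4.8000, (cx,cy)=(1.0000,0.0000)
member 2 (1-2): L=4.1248, (cx,cy)=(0.6204,-0.7843)
solve A·x = −loads:
  F[0-1] = -1085.2742 N (compression)
  F[0-2] = -185.7630 N (compression)
  F[1-2] = +299.4252 N (tension)
  Rx@0 = +803.7700 N
  Ry@0 = +892.1252 N
  Ry@2 = -234.8352 N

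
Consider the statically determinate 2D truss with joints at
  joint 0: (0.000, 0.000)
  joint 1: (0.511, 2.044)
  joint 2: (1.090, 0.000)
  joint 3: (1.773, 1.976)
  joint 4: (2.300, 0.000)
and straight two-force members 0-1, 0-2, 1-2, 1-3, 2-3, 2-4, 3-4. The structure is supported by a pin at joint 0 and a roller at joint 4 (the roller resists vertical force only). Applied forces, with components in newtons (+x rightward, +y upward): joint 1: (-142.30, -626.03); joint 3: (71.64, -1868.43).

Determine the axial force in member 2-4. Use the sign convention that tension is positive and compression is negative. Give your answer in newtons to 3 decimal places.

N=5 nodes, M=7 members, R=3 reactions → 2N=10, M+R=10
member 0 (0-1): L=2.1069, (cx,cy)=(0.2425,0.9701)
member 1 (0-2): L=1.0900, (cx,cy)=(1.0000,0.0000)
member 2 (1-2): L=2.1244, (cx,cy)=(0.2725,-0.9621)
member 3 (1-3): L=1.2638, (cx,cy)=(0.9986,-0.0538)
member 4 (2-3): L=2.0907, (cx,cy)=(0.3267,0.9451)
member 5 (2-4): L=1.2100, (cx,cy)=(1.0000,0.0000)
member 6 (3-4): L=2.0451, (cx,cy)=(0.2577,-0.9662)
solve A·x = −loads:
  F[0-1] = -1010.1299 N (compression)
  F[0-2] = +174.3325 N (tension)
  F[1-2] = +379.4082 N (tension)
  F[1-3] = -206.3971 N (compression)
  F[2-3] = -386.2364 N (compression)
  F[2-4] = +403.9151 N (tension)
  F[3-4] = -1567.4271 N (compression)
  Rx@0 = +70.6600 N
  Ry@0 = +979.9699 N
  Ry@4 = +1514.4901 N

403.915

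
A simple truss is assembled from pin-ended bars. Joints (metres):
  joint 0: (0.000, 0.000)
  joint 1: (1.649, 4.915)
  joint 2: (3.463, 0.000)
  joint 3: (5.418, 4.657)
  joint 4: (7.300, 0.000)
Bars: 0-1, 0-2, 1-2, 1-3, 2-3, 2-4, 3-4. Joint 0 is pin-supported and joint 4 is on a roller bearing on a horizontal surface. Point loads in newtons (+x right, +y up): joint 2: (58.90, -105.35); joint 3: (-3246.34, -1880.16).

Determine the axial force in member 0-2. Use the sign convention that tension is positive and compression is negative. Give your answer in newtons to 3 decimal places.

N=5 nodes, M=7 members, R=3 reactions → 2N=10, M+R=10
member 0 (0-1): L=5.1842, (cx,cy)=(0.3181,0.9481)
member 1 (0-2): L=3.4630, (cx,cy)=(1.0000,0.0000)
member 2 (1-2): L=5.2391, (cx,cy)=(0.3462,-0.9381)
member 3 (1-3): L=3.7778, (cx,cy)=(0.9977,-0.0683)
member 4 (2-3): L=5.0507, (cx,cy)=(0.3871,0.9220)
member 5 (2-4): L=3.8370, (cx,cy)=(1.0000,0.0000)
member 6 (3-4): L=5.0229, (cx,cy)=(0.3747,-0.9272)
solve A·x = −loads:
  F[0-1] = -2754.1187 N (compression)
  F[0-2] = -2311.4129 N (compression)
  F[1-2] = +2920.9578 N (tension)
  F[1-3] = -1891.8106 N (compression)
  F[2-3] = -2857.6907 N (compression)
  F[2-4] = -252.8077 N (compression)
  F[3-4] = +674.7232 N (tension)
  Rx@0 = +3187.4400 N
  Ry@0 = +2611.0814 N
  Ry@4 = -625.5714 N

-2311.413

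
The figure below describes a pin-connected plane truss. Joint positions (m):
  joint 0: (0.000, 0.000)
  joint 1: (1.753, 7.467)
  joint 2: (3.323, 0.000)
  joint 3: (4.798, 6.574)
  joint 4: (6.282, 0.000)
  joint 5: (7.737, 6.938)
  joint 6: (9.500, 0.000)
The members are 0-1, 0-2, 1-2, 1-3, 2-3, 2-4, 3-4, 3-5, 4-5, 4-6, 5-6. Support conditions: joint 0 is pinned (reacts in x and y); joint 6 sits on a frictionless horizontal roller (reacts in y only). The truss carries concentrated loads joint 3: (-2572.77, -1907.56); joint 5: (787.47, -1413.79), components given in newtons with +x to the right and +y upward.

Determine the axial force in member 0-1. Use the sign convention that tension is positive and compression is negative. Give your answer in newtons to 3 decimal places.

-2477.338

N=7 nodes, M=11 members, R=3 reactions → 2N=14, M+R=14
member 0 (0-1): L=7.6700, (cx,cy)=(0.2286,0.9735)
member 1 (0-2): L=3.3230, (cx,cy)=(1.0000,0.0000)
member 2 (1-2): L=7.6303, (cx,cy)=(0.2058,-0.9786)
member 3 (1-3): L=3.1732, (cx,cy)=(0.9596,-0.2814)
member 4 (2-3): L=6.7374, (cx,cy)=(0.2189,0.9757)
member 5 (2-4): L=2.9590, (cx,cy)=(1.0000,0.0000)
member 6 (3-4): L=6.7394, (cx,cy)=(0.2202,-0.9755)
member 7 (3-5): L=2.9615, (cx,cy)=(0.9924,0.1229)
member 8 (4-5): L=7.0889, (cx,cy)=(0.2052,0.9787)
member 9 (4-6): L=3.2180, (cx,cy)=(1.0000,0.0000)
member 10 (5-6): L=7.1585, (cx,cy)=(0.2463,-0.9692)
solve A·x = −loads:
  F[0-1] = -2477.3377 N (compression)
  F[0-2] = -1219.0985 N (compression)
  F[1-2] = +2807.2824 N (tension)
  F[1-3] = -1192.0000 N (compression)
  F[2-3] = -2815.5140 N (compression)
  F[2-4] = -25.0846 N (compression)
  F[3-4] = +603.1977 N (tension)
  F[3-5] = +684.9257 N (tension)
  F[4-5] = -601.1921 N (compression)
  F[4-6] = +231.1323 N (tension)
  F[5-6] = -938.4904 N (compression)
  Rx@0 = +1785.3000 N
  Ry@0 = +2411.7665 N
  Ry@6 = +909.5835 N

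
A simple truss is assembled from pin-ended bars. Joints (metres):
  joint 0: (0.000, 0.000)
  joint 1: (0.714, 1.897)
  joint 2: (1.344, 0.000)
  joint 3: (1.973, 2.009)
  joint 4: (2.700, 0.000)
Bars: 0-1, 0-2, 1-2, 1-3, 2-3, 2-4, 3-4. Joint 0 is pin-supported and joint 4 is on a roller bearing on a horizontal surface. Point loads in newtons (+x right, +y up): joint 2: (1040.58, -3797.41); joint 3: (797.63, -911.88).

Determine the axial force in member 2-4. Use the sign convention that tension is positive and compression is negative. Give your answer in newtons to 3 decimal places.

N=5 nodes, M=7 members, R=3 reactions → 2N=10, M+R=10
member 0 (0-1): L=2.0269, (cx,cy)=(0.3523,0.9359)
member 1 (0-2): L=1.3440, (cx,cy)=(1.0000,0.0000)
member 2 (1-2): L=1.9989, (cx,cy)=(0.3152,-0.9490)
member 3 (1-3): L=1.2640, (cx,cy)=(0.9961,0.0886)
member 4 (2-3): L=2.1052, (cx,cy)=(0.2988,0.9543)
member 5 (2-4): L=1.3560, (cx,cy)=(1.0000,0.0000)
member 6 (3-4): L=2.1365, (cx,cy)=(0.3403,-0.9403)
solve A·x = −loads:
  F[0-1] = -1665.9638 N (compression)
  F[0-2] = +2425.0600 N (tension)
  F[1-2] = +1542.3386 N (tension)
  F[1-3] = -1077.1969 N (compression)
  F[2-3] = +2445.3871 N (tension)
  F[2-4] = +1139.9353 N (tension)
  F[3-4] = -3350.0217 N (compression)
  Rx@0 = -1838.2100 N
  Ry@0 = +1559.1800 N
  Ry@4 = +3150.1100 N

1139.935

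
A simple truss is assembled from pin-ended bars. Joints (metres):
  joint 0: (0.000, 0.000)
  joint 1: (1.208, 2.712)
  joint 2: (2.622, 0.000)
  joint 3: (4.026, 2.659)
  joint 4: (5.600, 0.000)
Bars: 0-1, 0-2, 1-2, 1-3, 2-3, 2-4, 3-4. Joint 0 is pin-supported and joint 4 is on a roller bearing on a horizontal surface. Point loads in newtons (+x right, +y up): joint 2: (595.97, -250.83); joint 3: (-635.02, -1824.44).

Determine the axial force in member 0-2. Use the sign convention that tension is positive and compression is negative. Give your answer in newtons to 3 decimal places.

N=5 nodes, M=7 members, R=3 reactions → 2N=10, M+R=10
member 0 (0-1): L=2.9689, (cx,cy)=(0.4069,0.9135)
member 1 (0-2): L=2.6220, (cx,cy)=(1.0000,0.0000)
member 2 (1-2): L=3.0585, (cx,cy)=(0.4623,-0.8867)
member 3 (1-3): L=2.8185, (cx,cy)=(0.9998,-0.0188)
member 4 (2-3): L=3.0069, (cx,cy)=(0.4669,0.8843)
member 5 (2-4): L=2.9780, (cx,cy)=(1.0000,0.0000)
member 6 (3-4): L=3.0899, (cx,cy)=(0.5094,-0.8605)
solve A·x = −loads:
  F[0-1] = -1037.4711 N (compression)
  F[0-2] = +383.0849 N (tension)
  F[1-2] = +1088.4132 N (tension)
  F[1-3] = -925.4939 N (compression)
  F[2-3] = -807.7378 N (compression)
  F[2-4] = +667.4631 N (tension)
  F[3-4] = -1310.3074 N (compression)
  Rx@0 = +39.0500 N
  Ry@0 = +947.7069 N
  Ry@4 = +1127.5631 N

383.085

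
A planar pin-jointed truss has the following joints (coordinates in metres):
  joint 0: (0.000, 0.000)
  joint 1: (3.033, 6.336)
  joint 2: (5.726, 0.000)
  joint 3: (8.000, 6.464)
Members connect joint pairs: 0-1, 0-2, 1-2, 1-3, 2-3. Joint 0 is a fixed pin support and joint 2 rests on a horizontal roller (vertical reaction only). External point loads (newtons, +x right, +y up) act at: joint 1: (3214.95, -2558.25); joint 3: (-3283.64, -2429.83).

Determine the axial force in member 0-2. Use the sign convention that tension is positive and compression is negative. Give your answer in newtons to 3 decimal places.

116.857

N=4 nodes, M=5 members, R=3 reactions → 2N=8, M+R=8
member 0 (0-1): L=7.0245, (cx,cy)=(0.4318,0.9020)
member 1 (0-2): L=5.7260, (cx,cy)=(1.0000,0.0000)
member 2 (1-2): L=6.8846, (cx,cy)=(0.3912,-0.9203)
member 3 (1-3): L=4.9686, (cx,cy)=(0.9997,0.0258)
member 4 (2-3): L=6.8523, (cx,cy)=(0.3319,0.9433)
solve A·x = −loads:
  F[0-1] = -429.7321 N (compression)
  F[0-2] = +116.8567 N (tension)
  F[1-2] = -2427.2015 N (compression)
  F[1-3] = -2451.8735 N (compression)
  F[2-3] = -2508.8439 N (compression)
  Rx@0 = +68.6900 N
  Ry@0 = +387.6108 N
  Ry@2 = +4600.4692 N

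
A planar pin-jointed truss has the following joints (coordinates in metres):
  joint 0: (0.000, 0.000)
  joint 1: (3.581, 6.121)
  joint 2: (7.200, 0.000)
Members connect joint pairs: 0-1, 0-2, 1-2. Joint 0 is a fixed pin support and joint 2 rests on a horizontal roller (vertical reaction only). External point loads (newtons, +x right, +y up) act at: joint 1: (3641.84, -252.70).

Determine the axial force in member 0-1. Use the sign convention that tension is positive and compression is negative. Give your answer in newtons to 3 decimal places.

3439.832

N=3 nodes, M=3 members, R=3 reactions → 2N=6, M+R=6
member 0 (0-1): L=7.0916, (cx,cy)=(0.5050,0.8631)
member 1 (0-2): L=7.2000, (cx,cy)=(1.0000,0.0000)
member 2 (1-2): L=7.1108, (cx,cy)=(0.5089,-0.8608)
solve A·x = −loads:
  F[0-1] = +3439.8322 N (tension)
  F[0-2] = +1904.8397 N (tension)
  F[1-2] = -3742.7405 N (compression)
  Rx@0 = -3641.8400 N
  Ry@0 = -2969.0530 N
  Ry@2 = +3221.7530 N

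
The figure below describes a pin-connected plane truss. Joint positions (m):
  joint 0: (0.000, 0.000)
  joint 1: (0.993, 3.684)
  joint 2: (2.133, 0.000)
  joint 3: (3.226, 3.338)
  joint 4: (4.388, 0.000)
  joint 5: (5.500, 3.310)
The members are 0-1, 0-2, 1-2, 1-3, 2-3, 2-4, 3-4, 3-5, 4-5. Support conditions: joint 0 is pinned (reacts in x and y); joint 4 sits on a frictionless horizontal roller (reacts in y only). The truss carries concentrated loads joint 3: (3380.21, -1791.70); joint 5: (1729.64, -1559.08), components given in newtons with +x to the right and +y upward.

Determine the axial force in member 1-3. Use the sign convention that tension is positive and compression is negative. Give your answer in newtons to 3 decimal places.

2336.526

N=6 nodes, M=9 members, R=3 reactions → 2N=12, M+R=12
member 0 (0-1): L=3.8155, (cx,cy)=(0.2603,0.9655)
member 1 (0-2): L=2.1330, (cx,cy)=(1.0000,0.0000)
member 2 (1-2): L=3.8564, (cx,cy)=(0.2956,-0.9553)
member 3 (1-3): L=2.2596, (cx,cy)=(0.9882,-0.1531)
member 4 (2-3): L=3.5124, (cx,cy)=(0.3112,0.9503)
member 5 (2-4): L=2.2550, (cx,cy)=(1.0000,0.0000)
member 6 (3-4): L=3.5345, (cx,cy)=(0.3288,-0.9444)
member 7 (3-5): L=2.2742, (cx,cy)=(0.9999,-0.0123)
member 8 (4-5): L=3.4918, (cx,cy)=(0.3185,0.9479)
solve A·x = −loads:
  F[0-1] = +3932.2214 N (tension)
  F[0-2] = +4086.4680 N (tension)
  F[1-2] = -4348.8522 N (compression)
  F[1-3] = +2336.5265 N (tension)
  F[2-3] = +4371.5363 N (tension)
  F[2-4] = +1440.5251 N (tension)
  F[3-4] = -5946.6036 N (compression)
  F[3-5] = +2244.3025 N (tension)
  F[4-5] = -1615.5602 N (compression)
  Rx@0 = -5109.8500 N
  Ry@0 = -3796.7163 N
  Ry@4 = +7147.4963 N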